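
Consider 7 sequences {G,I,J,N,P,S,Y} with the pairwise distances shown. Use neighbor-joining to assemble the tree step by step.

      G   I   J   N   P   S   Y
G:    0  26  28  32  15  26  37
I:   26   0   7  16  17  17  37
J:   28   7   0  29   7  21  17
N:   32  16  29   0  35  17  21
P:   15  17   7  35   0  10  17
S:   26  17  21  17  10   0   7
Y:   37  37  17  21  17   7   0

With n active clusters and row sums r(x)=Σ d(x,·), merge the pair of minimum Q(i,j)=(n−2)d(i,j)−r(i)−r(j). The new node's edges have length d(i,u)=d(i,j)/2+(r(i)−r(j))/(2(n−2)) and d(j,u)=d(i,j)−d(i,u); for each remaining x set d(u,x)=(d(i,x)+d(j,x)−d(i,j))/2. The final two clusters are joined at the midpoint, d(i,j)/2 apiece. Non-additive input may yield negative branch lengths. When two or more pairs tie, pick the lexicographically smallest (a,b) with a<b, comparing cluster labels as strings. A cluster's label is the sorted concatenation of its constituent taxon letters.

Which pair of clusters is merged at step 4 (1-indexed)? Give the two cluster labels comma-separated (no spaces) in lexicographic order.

iteration 1: select S,Y (d=7, Q=-199); attach at lengths (-3/10, 73/10); label the merged cluster SY
  updated: d(G,SY)=28, d(I,SY)=47/2, d(J,SY)=31/2, d(N,SY)=31/2, d(P,SY)=10
iteration 2: select N,SY (d=31/2, Q=-158); attach at lengths (97/8, 27/8); label the merged cluster NSY
  updated: d(G,NSY)=89/4, d(I,NSY)=12, d(J,NSY)=29/2, d(NSY,P)=59/4
iteration 3: select G,P (d=15, Q=-100); attach at lengths (55/4, 5/4); label the merged cluster GP
  updated: d(GP,I)=14, d(GP,J)=10, d(GP,NSY)=11
iteration 4: select GP,NSY (d=11, Q=-101/2); attach at lengths (39/8, 49/8); label the merged cluster GNPSY
  updated: d(GNPSY,I)=15/2, d(GNPSY,J)=27/4
iteration 5: select GNPSY,I (d=15/2, Q=-85/4); attach at lengths (29/8, 31/8); label the merged cluster GINPSY
  updated: d(GINPSY,J)=25/8
iteration 6: select GINPSY,J (d=25/8); attach at lengths (25/16, 25/16); label the merged cluster GIJNPSY
final tree: ((((G:55/4,P:5/4):39/8,(N:97/8,(S:-3/10,Y:73/10):27/8):49/8):29/8,I:31/8):25/16,J:25/16)
total length: 473/8

GP,NSY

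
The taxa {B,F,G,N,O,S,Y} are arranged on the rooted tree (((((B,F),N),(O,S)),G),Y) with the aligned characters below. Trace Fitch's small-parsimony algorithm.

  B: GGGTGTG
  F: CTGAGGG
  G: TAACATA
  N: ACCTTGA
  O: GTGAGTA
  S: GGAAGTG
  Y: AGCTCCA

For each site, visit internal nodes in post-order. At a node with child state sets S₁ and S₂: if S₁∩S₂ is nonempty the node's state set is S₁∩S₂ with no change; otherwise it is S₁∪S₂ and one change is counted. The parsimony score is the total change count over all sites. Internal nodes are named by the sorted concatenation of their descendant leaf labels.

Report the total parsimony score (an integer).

BF@0: {G} ∪ {C} = {C,G} (union, +1)
BFN@0: {C,G} ∪ {A} = {A,C,G} (union, +1)
OS@0: {G} ∩ {G} = {G} (intersection, +0)
BFNOS@0: {A,C,G} ∩ {G} = {G} (intersection, +0)
BFGNOS@0: {G} ∪ {T} = {G,T} (union, +1)
BFGNOSY@0: {G,T} ∪ {A} = {A,G,T} (union, +1)
BF@1: {G} ∪ {T} = {G,T} (union, +1)
BFN@1: {G,T} ∪ {C} = {C,G,T} (union, +1)
OS@1: {T} ∪ {G} = {G,T} (union, +1)
BFNOS@1: {C,G,T} ∩ {G,T} = {G,T} (intersection, +0)
BFGNOS@1: {G,T} ∪ {A} = {A,G,T} (union, +1)
BFGNOSY@1: {A,G,T} ∩ {G} = {G} (intersection, +0)
BF@2: {G} ∩ {G} = {G} (intersection, +0)
BFN@2: {G} ∪ {C} = {C,G} (union, +1)
OS@2: {G} ∪ {A} = {A,G} (union, +1)
BFNOS@2: {C,G} ∩ {A,G} = {G} (intersection, +0)
BFGNOS@2: {G} ∪ {A} = {A,G} (union, +1)
BFGNOSY@2: {A,G} ∪ {C} = {A,C,G} (union, +1)
BF@3: {T} ∪ {A} = {A,T} (union, +1)
BFN@3: {A,T} ∩ {T} = {T} (intersection, +0)
OS@3: {A} ∩ {A} = {A} (intersection, +0)
BFNOS@3: {T} ∪ {A} = {A,T} (union, +1)
BFGNOS@3: {A,T} ∪ {C} = {A,C,T} (union, +1)
BFGNOSY@3: {A,C,T} ∩ {T} = {T} (intersection, +0)
BF@4: {G} ∩ {G} = {G} (intersection, +0)
BFN@4: {G} ∪ {T} = {G,T} (union, +1)
OS@4: {G} ∩ {G} = {G} (intersection, +0)
BFNOS@4: {G,T} ∩ {G} = {G} (intersection, +0)
BFGNOS@4: {G} ∪ {A} = {A,G} (union, +1)
BFGNOSY@4: {A,G} ∪ {C} = {A,C,G} (union, +1)
BF@5: {T} ∪ {G} = {G,T} (union, +1)
BFN@5: {G,T} ∩ {G} = {G} (intersection, +0)
OS@5: {T} ∩ {T} = {T} (intersection, +0)
BFNOS@5: {G} ∪ {T} = {G,T} (union, +1)
BFGNOS@5: {G,T} ∩ {T} = {T} (intersection, +0)
BFGNOSY@5: {T} ∪ {C} = {C,T} (union, +1)
BF@6: {G} ∩ {G} = {G} (intersection, +0)
BFN@6: {G} ∪ {A} = {A,G} (union, +1)
OS@6: {A} ∪ {G} = {A,G} (union, +1)
BFNOS@6: {A,G} ∩ {A,G} = {A,G} (intersection, +0)
BFGNOS@6: {A,G} ∩ {A} = {A} (intersection, +0)
BFGNOSY@6: {A} ∩ {A} = {A} (intersection, +0)
per-site changes: [4, 4, 4, 3, 3, 3, 2]; total = 23

23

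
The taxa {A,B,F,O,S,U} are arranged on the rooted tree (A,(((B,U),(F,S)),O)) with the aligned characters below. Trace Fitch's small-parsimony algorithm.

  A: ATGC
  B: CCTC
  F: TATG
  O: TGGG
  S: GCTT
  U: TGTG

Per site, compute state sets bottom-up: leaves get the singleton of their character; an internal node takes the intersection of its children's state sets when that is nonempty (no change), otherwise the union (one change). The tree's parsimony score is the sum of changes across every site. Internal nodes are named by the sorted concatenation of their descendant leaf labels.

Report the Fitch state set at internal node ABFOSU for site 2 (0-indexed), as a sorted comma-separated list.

G

BU@0: {C} ∪ {T} = {C,T} (union, +1)
FS@0: {T} ∪ {G} = {G,T} (union, +1)
BFSU@0: {C,T} ∩ {G,T} = {T} (intersection, +0)
BFOSU@0: {T} ∩ {T} = {T} (intersection, +0)
ABFOSU@0: {A} ∪ {T} = {A,T} (union, +1)
BU@1: {C} ∪ {G} = {C,G} (union, +1)
FS@1: {A} ∪ {C} = {A,C} (union, +1)
BFSU@1: {C,G} ∩ {A,C} = {C} (intersection, +0)
BFOSU@1: {C} ∪ {G} = {C,G} (union, +1)
ABFOSU@1: {T} ∪ {C,G} = {C,G,T} (union, +1)
BU@2: {T} ∩ {T} = {T} (intersection, +0)
FS@2: {T} ∩ {T} = {T} (intersection, +0)
BFSU@2: {T} ∩ {T} = {T} (intersection, +0)
BFOSU@2: {T} ∪ {G} = {G,T} (union, +1)
ABFOSU@2: {G} ∩ {G,T} = {G} (intersection, +0)
BU@3: {C} ∪ {G} = {C,G} (union, +1)
FS@3: {G} ∪ {T} = {G,T} (union, +1)
BFSU@3: {C,G} ∩ {G,T} = {G} (intersection, +0)
BFOSU@3: {G} ∩ {G} = {G} (intersection, +0)
ABFOSU@3: {C} ∪ {G} = {C,G} (union, +1)
per-site changes: [3, 4, 1, 3]; total = 11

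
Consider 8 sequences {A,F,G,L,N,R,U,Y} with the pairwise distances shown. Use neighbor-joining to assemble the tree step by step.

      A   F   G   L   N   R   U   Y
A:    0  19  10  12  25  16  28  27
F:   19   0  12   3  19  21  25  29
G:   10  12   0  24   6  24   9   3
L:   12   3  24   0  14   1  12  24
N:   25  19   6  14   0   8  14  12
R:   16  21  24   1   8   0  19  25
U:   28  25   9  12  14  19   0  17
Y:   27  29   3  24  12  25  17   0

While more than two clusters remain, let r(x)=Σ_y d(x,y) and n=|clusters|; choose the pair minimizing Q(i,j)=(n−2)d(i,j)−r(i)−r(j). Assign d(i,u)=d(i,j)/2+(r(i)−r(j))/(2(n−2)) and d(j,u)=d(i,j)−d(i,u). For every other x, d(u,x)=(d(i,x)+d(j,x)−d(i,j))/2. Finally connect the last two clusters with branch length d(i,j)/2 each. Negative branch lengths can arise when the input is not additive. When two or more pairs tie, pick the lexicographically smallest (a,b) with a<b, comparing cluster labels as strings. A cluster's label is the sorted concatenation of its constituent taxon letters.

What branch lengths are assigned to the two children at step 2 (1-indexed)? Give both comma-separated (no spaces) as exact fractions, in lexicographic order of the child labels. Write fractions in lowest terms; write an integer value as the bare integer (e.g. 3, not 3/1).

1. join G+Y (d=3, Q=-207) ⇒ GY; edges |G|=-31/12, |Y|=67/12
  updated: d(A,GY)=17, d(F,GY)=19, d(GY,L)=45/2, d(GY,N)=15/2, d(GY,R)=23, d(GY,U)=23/2
2. join F+L (d=3, Q=-311/2) ⇒ FL; edges |F|=113/20, |L|=-53/20
  updated: d(A,FL)=14, d(FL,GY)=77/4, d(FL,N)=15, d(FL,R)=19/2, d(FL,U)=17
3. join GY+U (d=23/2, Q=-487/4) ⇒ GUY; edges |GY|=139/32, |U|=229/32
  updated: d(A,GUY)=67/4, d(FL,GUY)=99/8, d(GUY,N)=5, d(GUY,R)=61/4
4. join GUY+N (d=5, Q=-699/8) ⇒ GNUY; edges |GUY|=91/48, |N|=149/48
  updated: d(A,GNUY)=147/8, d(FL,GNUY)=179/16, d(GNUY,R)=73/8
5. join A+FL (d=14, Q=-881/16) ⇒ AFL; edges |A|=667/64, |FL|=229/64
  updated: d(AFL,GNUY)=249/32, d(AFL,R)=23/4
6. join AFL+GNUY (d=249/32, Q=-725/32) ⇒ AFGLNUY; edges |AFL|=141/64, |GNUY|=357/64
  updated: d(AFGLNUY,R)=227/64
7. join AFGLNUY+R (d=227/64) ⇒ AFGLNRUY; edges |AFGLNUY|=227/128, |R|=227/128
final tree: (((A:667/64,(F:113/20,L:-53/20):229/64):141/64,(((G:-31/12,Y:67/12):139/32,U:229/32):91/48,N:149/48):357/64):227/128,R:227/128)
total length: 3061/64

113/20,-53/20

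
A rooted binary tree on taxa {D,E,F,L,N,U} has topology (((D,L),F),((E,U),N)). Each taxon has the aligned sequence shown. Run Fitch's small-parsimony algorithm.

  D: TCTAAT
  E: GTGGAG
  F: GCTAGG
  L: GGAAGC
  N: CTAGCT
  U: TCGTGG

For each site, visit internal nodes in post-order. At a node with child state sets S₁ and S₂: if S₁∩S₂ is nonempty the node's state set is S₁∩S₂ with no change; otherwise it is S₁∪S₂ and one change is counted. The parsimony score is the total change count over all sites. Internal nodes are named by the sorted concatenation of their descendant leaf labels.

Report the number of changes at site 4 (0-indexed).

DL@0: {T} ∪ {G} = {G,T} (union, +1)
DFL@0: {G,T} ∩ {G} = {G} (intersection, +0)
EU@0: {G} ∪ {T} = {G,T} (union, +1)
ENU@0: {G,T} ∪ {C} = {C,G,T} (union, +1)
DEFLNU@0: {G} ∩ {C,G,T} = {G} (intersection, +0)
DL@1: {C} ∪ {G} = {C,G} (union, +1)
DFL@1: {C,G} ∩ {C} = {C} (intersection, +0)
EU@1: {T} ∪ {C} = {C,T} (union, +1)
ENU@1: {C,T} ∩ {T} = {T} (intersection, +0)
DEFLNU@1: {C} ∪ {T} = {C,T} (union, +1)
DL@2: {T} ∪ {A} = {A,T} (union, +1)
DFL@2: {A,T} ∩ {T} = {T} (intersection, +0)
EU@2: {G} ∩ {G} = {G} (intersection, +0)
ENU@2: {G} ∪ {A} = {A,G} (union, +1)
DEFLNU@2: {T} ∪ {A,G} = {A,G,T} (union, +1)
DL@3: {A} ∩ {A} = {A} (intersection, +0)
DFL@3: {A} ∩ {A} = {A} (intersection, +0)
EU@3: {G} ∪ {T} = {G,T} (union, +1)
ENU@3: {G,T} ∩ {G} = {G} (intersection, +0)
DEFLNU@3: {A} ∪ {G} = {A,G} (union, +1)
DL@4: {A} ∪ {G} = {A,G} (union, +1)
DFL@4: {A,G} ∩ {G} = {G} (intersection, +0)
EU@4: {A} ∪ {G} = {A,G} (union, +1)
ENU@4: {A,G} ∪ {C} = {A,C,G} (union, +1)
DEFLNU@4: {G} ∩ {A,C,G} = {G} (intersection, +0)
DL@5: {T} ∪ {C} = {C,T} (union, +1)
DFL@5: {C,T} ∪ {G} = {C,G,T} (union, +1)
EU@5: {G} ∩ {G} = {G} (intersection, +0)
ENU@5: {G} ∪ {T} = {G,T} (union, +1)
DEFLNU@5: {C,G,T} ∩ {G,T} = {G,T} (intersection, +0)
per-site changes: [3, 3, 3, 2, 3, 3]; total = 17

3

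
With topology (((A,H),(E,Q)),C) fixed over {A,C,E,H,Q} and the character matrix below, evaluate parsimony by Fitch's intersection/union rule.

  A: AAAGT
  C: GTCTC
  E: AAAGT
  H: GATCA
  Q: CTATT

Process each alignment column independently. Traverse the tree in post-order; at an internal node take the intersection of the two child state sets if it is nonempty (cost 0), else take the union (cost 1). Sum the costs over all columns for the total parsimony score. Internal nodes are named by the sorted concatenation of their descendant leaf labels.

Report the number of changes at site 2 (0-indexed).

2

site 0, node AH: A={A} ∪ H={G} → {A,G} (+1)
site 0, node EQ: E={A} ∪ Q={C} → {A,C} (+1)
site 0, node AEHQ: AH={A,G} ∩ EQ={A,C} → {A} (+0)
site 0, node ACEHQ: AEHQ={A} ∪ C={G} → {A,G} (+1)
site 1, node AH: A={A} ∩ H={A} → {A} (+0)
site 1, node EQ: E={A} ∪ Q={T} → {A,T} (+1)
site 1, node AEHQ: AH={A} ∩ EQ={A,T} → {A} (+0)
site 1, node ACEHQ: AEHQ={A} ∪ C={T} → {A,T} (+1)
site 2, node AH: A={A} ∪ H={T} → {A,T} (+1)
site 2, node EQ: E={A} ∩ Q={A} → {A} (+0)
site 2, node AEHQ: AH={A,T} ∩ EQ={A} → {A} (+0)
site 2, node ACEHQ: AEHQ={A} ∪ C={C} → {A,C} (+1)
site 3, node AH: A={G} ∪ H={C} → {C,G} (+1)
site 3, node EQ: E={G} ∪ Q={T} → {G,T} (+1)
site 3, node AEHQ: AH={C,G} ∩ EQ={G,T} → {G} (+0)
site 3, node ACEHQ: AEHQ={G} ∪ C={T} → {G,T} (+1)
site 4, node AH: A={T} ∪ H={A} → {A,T} (+1)
site 4, node EQ: E={T} ∩ Q={T} → {T} (+0)
site 4, node AEHQ: AH={A,T} ∩ EQ={T} → {T} (+0)
site 4, node ACEHQ: AEHQ={T} ∪ C={C} → {C,T} (+1)
per-site changes: [3, 2, 2, 3, 2]; total = 12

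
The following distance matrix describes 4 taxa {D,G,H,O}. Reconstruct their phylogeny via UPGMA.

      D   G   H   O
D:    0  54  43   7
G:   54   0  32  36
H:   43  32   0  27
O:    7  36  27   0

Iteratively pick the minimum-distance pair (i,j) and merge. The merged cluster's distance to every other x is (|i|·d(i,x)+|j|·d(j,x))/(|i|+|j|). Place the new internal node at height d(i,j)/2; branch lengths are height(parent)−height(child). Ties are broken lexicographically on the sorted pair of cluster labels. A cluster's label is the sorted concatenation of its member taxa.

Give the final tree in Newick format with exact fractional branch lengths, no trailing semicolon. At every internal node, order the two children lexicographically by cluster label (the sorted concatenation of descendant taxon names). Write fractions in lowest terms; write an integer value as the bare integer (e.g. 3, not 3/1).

((D:7/2,O:7/2):33/2,(G:16,H:16):4)

iteration 1: select D,O (d=7); attach at lengths (7/2, 7/2); label the merged cluster DO
  updated: d(DO,G)=45, d(DO,H)=35
iteration 2: select G,H (d=32); attach at lengths (16, 16); label the merged cluster GH
  updated: d(DO,GH)=40
iteration 3: select DO,GH (d=40); attach at lengths (33/2, 4); label the merged cluster DGHO
final tree: ((D:7/2,O:7/2):33/2,(G:16,H:16):4)
total length: 119/2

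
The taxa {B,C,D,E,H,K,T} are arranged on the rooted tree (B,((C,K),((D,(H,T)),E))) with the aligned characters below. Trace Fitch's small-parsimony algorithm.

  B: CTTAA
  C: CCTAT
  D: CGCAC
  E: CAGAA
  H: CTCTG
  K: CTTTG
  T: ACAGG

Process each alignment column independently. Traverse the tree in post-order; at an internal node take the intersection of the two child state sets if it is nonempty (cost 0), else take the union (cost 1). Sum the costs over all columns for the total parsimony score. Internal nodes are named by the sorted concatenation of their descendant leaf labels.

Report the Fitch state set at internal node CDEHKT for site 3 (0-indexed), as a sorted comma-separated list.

A

CK@0: {C} ∩ {C} = {C} (intersection, +0)
HT@0: {C} ∪ {A} = {A,C} (union, +1)
DHT@0: {C} ∩ {A,C} = {C} (intersection, +0)
DEHT@0: {C} ∩ {C} = {C} (intersection, +0)
CDEHKT@0: {C} ∩ {C} = {C} (intersection, +0)
BCDEHKT@0: {C} ∩ {C} = {C} (intersection, +0)
CK@1: {C} ∪ {T} = {C,T} (union, +1)
HT@1: {T} ∪ {C} = {C,T} (union, +1)
DHT@1: {G} ∪ {C,T} = {C,G,T} (union, +1)
DEHT@1: {C,G,T} ∪ {A} = {A,C,G,T} (union, +1)
CDEHKT@1: {C,T} ∩ {A,C,G,T} = {C,T} (intersection, +0)
BCDEHKT@1: {T} ∩ {C,T} = {T} (intersection, +0)
CK@2: {T} ∩ {T} = {T} (intersection, +0)
HT@2: {C} ∪ {A} = {A,C} (union, +1)
DHT@2: {C} ∩ {A,C} = {C} (intersection, +0)
DEHT@2: {C} ∪ {G} = {C,G} (union, +1)
CDEHKT@2: {T} ∪ {C,G} = {C,G,T} (union, +1)
BCDEHKT@2: {T} ∩ {C,G,T} = {T} (intersection, +0)
CK@3: {A} ∪ {T} = {A,T} (union, +1)
HT@3: {T} ∪ {G} = {G,T} (union, +1)
DHT@3: {A} ∪ {G,T} = {A,G,T} (union, +1)
DEHT@3: {A,G,T} ∩ {A} = {A} (intersection, +0)
CDEHKT@3: {A,T} ∩ {A} = {A} (intersection, +0)
BCDEHKT@3: {A} ∩ {A} = {A} (intersection, +0)
CK@4: {T} ∪ {G} = {G,T} (union, +1)
HT@4: {G} ∩ {G} = {G} (intersection, +0)
DHT@4: {C} ∪ {G} = {C,G} (union, +1)
DEHT@4: {C,G} ∪ {A} = {A,C,G} (union, +1)
CDEHKT@4: {G,T} ∩ {A,C,G} = {G} (intersection, +0)
BCDEHKT@4: {A} ∪ {G} = {A,G} (union, +1)
per-site changes: [1, 4, 3, 3, 4]; total = 15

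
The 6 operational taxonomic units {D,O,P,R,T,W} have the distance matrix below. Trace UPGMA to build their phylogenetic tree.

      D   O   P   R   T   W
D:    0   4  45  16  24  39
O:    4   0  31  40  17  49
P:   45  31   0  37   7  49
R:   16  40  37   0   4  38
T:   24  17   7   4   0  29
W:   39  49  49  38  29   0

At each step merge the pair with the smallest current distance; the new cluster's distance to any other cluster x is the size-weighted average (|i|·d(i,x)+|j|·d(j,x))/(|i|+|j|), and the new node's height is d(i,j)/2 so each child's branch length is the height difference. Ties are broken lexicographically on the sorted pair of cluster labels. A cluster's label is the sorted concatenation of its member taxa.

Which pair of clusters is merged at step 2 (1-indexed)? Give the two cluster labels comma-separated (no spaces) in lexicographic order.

R,T

1. join D+O (d=4) ⇒ DO; edges |D|=2, |O|=2
  updated: d(DO,P)=38, d(DO,R)=28, d(DO,T)=41/2, d(DO,W)=44
2. join R+T (d=4) ⇒ RT; edges |R|=2, |T|=2
  updated: d(DO,RT)=97/4, d(P,RT)=22, d(RT,W)=67/2
3. join P+RT (d=22) ⇒ PRT; edges |P|=11, |RT|=9
  updated: d(DO,PRT)=173/6, d(PRT,W)=116/3
4. join DO+PRT (d=173/6) ⇒ DOPRT; edges |DO|=149/12, |PRT|=41/12
  updated: d(DOPRT,W)=204/5
5. join DOPRT+W (d=204/5) ⇒ DOPRTW; edges |DOPRT|=359/60, |W|=102/5
final tree: (((D:2,O:2):149/12,(P:11,(R:2,T:2):9):41/12):359/60,W:102/5)
total length: 4213/60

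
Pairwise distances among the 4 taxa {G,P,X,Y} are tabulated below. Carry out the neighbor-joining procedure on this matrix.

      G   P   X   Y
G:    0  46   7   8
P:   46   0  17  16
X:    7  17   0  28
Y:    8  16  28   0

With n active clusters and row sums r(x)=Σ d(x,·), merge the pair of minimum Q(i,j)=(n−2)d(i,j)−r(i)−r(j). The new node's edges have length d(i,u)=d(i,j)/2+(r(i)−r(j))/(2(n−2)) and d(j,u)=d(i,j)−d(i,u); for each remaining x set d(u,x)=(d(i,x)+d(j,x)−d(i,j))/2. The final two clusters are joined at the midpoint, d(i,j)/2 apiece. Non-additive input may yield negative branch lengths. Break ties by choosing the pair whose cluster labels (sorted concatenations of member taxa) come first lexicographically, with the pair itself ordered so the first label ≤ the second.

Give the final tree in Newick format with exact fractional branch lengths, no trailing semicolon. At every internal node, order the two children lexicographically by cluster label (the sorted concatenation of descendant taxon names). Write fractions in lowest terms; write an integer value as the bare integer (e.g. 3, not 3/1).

(((G:23/4,X:5/4):53/4,P:59/4):5/8,Y:5/8)

1. join G+X (d=7, Q=-99) ⇒ GX; edges |G|=23/4, |X|=5/4
  updated: d(GX,P)=28, d(GX,Y)=29/2
2. join GX+P (d=28, Q=-117/2) ⇒ GPX; edges |GX|=53/4, |P|=59/4
  updated: d(GPX,Y)=5/4
3. join GPX+Y (d=5/4) ⇒ GPXY; edges |GPX|=5/8, |Y|=5/8
final tree: (((G:23/4,X:5/4):53/4,P:59/4):5/8,Y:5/8)
total length: 145/4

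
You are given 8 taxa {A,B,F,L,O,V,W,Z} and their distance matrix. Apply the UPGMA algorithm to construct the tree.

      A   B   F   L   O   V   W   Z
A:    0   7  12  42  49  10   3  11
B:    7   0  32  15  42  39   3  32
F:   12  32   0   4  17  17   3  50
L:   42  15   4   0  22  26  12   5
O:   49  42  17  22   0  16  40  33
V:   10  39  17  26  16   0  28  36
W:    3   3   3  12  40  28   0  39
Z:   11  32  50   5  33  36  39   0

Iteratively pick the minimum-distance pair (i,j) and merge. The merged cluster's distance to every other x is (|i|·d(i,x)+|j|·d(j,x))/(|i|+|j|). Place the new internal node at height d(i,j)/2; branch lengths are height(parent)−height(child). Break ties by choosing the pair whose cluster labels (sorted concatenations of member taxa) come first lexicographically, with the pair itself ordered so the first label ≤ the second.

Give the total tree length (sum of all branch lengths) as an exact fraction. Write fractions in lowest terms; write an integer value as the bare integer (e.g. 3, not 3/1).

iteration 1: select A,W (d=3); attach at lengths (3/2, 3/2); label the merged cluster AW
  updated: d(AW,B)=5, d(AW,F)=15/2, d(AW,L)=27, d(AW,O)=89/2, d(AW,V)=19, d(AW,Z)=25
iteration 2: select F,L (d=4); attach at lengths (2, 2); label the merged cluster FL
  updated: d(AW,FL)=69/4, d(B,FL)=47/2, d(FL,O)=39/2, d(FL,V)=43/2, d(FL,Z)=55/2
iteration 3: select AW,B (d=5); attach at lengths (1, 5/2); label the merged cluster ABW
  updated: d(ABW,FL)=58/3, d(ABW,O)=131/3, d(ABW,V)=77/3, d(ABW,Z)=82/3
iteration 4: select O,V (d=16); attach at lengths (8, 8); label the merged cluster OV
  updated: d(ABW,OV)=104/3, d(FL,OV)=41/2, d(OV,Z)=69/2
iteration 5: select ABW,FL (d=58/3); attach at lengths (43/6, 23/3); label the merged cluster ABFLW
  updated: d(ABFLW,OV)=29, d(ABFLW,Z)=137/5
iteration 6: select ABFLW,Z (d=137/5); attach at lengths (121/30, 137/10); label the merged cluster ABFLWZ
  updated: d(ABFLWZ,OV)=359/12
iteration 7: select ABFLWZ,OV (d=359/12); attach at lengths (151/120, 167/24); label the merged cluster ABFLOVWZ
final tree: (((((A:3/2,W:3/2):1,B:5/2):43/6,(F:2,L:2):23/3):121/30,Z:137/10):151/120,(O:8,V:8):167/24)
total length: 4037/60

4037/60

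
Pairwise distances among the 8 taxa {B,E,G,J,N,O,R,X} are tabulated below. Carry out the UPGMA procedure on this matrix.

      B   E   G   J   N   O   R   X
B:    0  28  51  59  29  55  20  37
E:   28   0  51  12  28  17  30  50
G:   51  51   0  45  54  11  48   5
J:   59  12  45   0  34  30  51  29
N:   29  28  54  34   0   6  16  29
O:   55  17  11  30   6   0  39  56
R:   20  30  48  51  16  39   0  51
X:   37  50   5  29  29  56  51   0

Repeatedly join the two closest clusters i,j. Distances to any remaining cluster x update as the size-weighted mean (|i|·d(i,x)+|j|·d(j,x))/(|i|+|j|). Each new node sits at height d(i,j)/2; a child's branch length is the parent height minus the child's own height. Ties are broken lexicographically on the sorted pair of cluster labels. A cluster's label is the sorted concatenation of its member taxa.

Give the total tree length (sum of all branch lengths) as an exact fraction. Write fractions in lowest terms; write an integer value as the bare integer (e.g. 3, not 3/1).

iteration 1: select G,X (d=5); attach at lengths (5/2, 5/2); label the merged cluster GX
  updated: d(B,GX)=44, d(E,GX)=101/2, d(GX,J)=37, d(GX,N)=83/2, d(GX,O)=67/2, d(GX,R)=99/2
iteration 2: select N,O (d=6); attach at lengths (3, 3); label the merged cluster NO
  updated: d(B,NO)=42, d(E,NO)=45/2, d(GX,NO)=75/2, d(J,NO)=32, d(NO,R)=55/2
iteration 3: select E,J (d=12); attach at lengths (6, 6); label the merged cluster EJ
  updated: d(B,EJ)=87/2, d(EJ,GX)=175/4, d(EJ,NO)=109/4, d(EJ,R)=81/2
iteration 4: select B,R (d=20); attach at lengths (10, 10); label the merged cluster BR
  updated: d(BR,EJ)=42, d(BR,GX)=187/4, d(BR,NO)=139/4
iteration 5: select EJ,NO (d=109/4); attach at lengths (61/8, 85/8); label the merged cluster EJNO
  updated: d(BR,EJNO)=307/8, d(EJNO,GX)=325/8
iteration 6: select BR,EJNO (d=307/8); attach at lengths (147/16, 89/16); label the merged cluster BEJNOR
  updated: d(BEJNOR,GX)=128/3
iteration 7: select BEJNOR,GX (d=128/3); attach at lengths (103/48, 113/6); label the merged cluster BEGJNORX
final tree: (((B:10,R:10):147/16,((E:6,J:6):61/8,(N:3,O:3):85/8):89/16):103/48,(G:5/2,X:5/2):113/6)
total length: 4655/48

4655/48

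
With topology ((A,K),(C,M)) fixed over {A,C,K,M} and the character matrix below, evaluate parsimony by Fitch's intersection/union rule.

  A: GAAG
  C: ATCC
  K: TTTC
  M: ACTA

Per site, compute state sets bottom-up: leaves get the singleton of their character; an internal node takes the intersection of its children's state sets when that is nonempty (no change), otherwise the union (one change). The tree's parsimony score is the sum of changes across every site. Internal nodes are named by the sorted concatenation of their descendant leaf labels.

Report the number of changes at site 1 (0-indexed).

2

AK@0: {G} ∪ {T} = {G,T} (union, +1)
CM@0: {A} ∩ {A} = {A} (intersection, +0)
ACKM@0: {G,T} ∪ {A} = {A,G,T} (union, +1)
AK@1: {A} ∪ {T} = {A,T} (union, +1)
CM@1: {T} ∪ {C} = {C,T} (union, +1)
ACKM@1: {A,T} ∩ {C,T} = {T} (intersection, +0)
AK@2: {A} ∪ {T} = {A,T} (union, +1)
CM@2: {C} ∪ {T} = {C,T} (union, +1)
ACKM@2: {A,T} ∩ {C,T} = {T} (intersection, +0)
AK@3: {G} ∪ {C} = {C,G} (union, +1)
CM@3: {C} ∪ {A} = {A,C} (union, +1)
ACKM@3: {C,G} ∩ {A,C} = {C} (intersection, +0)
per-site changes: [2, 2, 2, 2]; total = 8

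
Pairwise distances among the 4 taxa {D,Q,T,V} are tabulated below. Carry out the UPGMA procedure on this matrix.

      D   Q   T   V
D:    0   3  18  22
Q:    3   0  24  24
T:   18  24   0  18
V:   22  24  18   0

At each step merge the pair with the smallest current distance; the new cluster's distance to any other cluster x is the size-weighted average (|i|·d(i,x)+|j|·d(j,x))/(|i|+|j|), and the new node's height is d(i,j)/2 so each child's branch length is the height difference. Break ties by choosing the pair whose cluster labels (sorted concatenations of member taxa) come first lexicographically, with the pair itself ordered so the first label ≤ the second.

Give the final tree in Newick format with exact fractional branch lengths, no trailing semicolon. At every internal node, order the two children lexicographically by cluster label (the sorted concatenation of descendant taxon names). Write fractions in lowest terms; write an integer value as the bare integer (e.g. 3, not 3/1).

((D:3/2,Q:3/2):19/2,(T:9,V:9):2)

step 1: merge (D,Q) at d=3; branch lengths D→3/2, Q→3/2; new cluster DQ
  updated: d(DQ,T)=21, d(DQ,V)=23
step 2: merge (T,V) at d=18; branch lengths T→9, V→9; new cluster TV
  updated: d(DQ,TV)=22
step 3: merge (DQ,TV) at d=22; branch lengths DQ→19/2, TV→2; new cluster DQTV
final tree: ((D:3/2,Q:3/2):19/2,(T:9,V:9):2)
total length: 65/2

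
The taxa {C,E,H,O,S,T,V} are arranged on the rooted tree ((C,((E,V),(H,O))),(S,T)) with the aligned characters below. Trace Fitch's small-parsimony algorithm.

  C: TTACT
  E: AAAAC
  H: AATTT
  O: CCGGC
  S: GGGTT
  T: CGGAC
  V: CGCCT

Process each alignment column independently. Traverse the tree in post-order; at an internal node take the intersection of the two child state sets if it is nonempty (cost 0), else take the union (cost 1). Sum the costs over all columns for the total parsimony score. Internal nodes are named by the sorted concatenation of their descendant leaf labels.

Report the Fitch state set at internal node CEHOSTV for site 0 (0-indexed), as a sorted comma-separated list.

C

[col 0] EV: children E:{A}, V:{C} ∪→ {A,C}; cost 1
[col 0] HO: children H:{A}, O:{C} ∪→ {A,C}; cost 1
[col 0] EHOV: children EV:{A,C}, HO:{A,C} ∩→ {A,C}; cost 0
[col 0] CEHOV: children C:{T}, EHOV:{A,C} ∪→ {A,C,T}; cost 1
[col 0] ST: children S:{G}, T:{C} ∪→ {C,G}; cost 1
[col 0] CEHOSTV: children CEHOV:{A,C,T}, ST:{C,G} ∩→ {C}; cost 0
[col 1] EV: children E:{A}, V:{G} ∪→ {A,G}; cost 1
[col 1] HO: children H:{A}, O:{C} ∪→ {A,C}; cost 1
[col 1] EHOV: children EV:{A,G}, HO:{A,C} ∩→ {A}; cost 0
[col 1] CEHOV: children C:{T}, EHOV:{A} ∪→ {A,T}; cost 1
[col 1] ST: children S:{G}, T:{G} ∩→ {G}; cost 0
[col 1] CEHOSTV: children CEHOV:{A,T}, ST:{G} ∪→ {A,G,T}; cost 1
[col 2] EV: children E:{A}, V:{C} ∪→ {A,C}; cost 1
[col 2] HO: children H:{T}, O:{G} ∪→ {G,T}; cost 1
[col 2] EHOV: children EV:{A,C}, HO:{G,T} ∪→ {A,C,G,T}; cost 1
[col 2] CEHOV: children C:{A}, EHOV:{A,C,G,T} ∩→ {A}; cost 0
[col 2] ST: children S:{G}, T:{G} ∩→ {G}; cost 0
[col 2] CEHOSTV: children CEHOV:{A}, ST:{G} ∪→ {A,G}; cost 1
[col 3] EV: children E:{A}, V:{C} ∪→ {A,C}; cost 1
[col 3] HO: children H:{T}, O:{G} ∪→ {G,T}; cost 1
[col 3] EHOV: children EV:{A,C}, HO:{G,T} ∪→ {A,C,G,T}; cost 1
[col 3] CEHOV: children C:{C}, EHOV:{A,C,G,T} ∩→ {C}; cost 0
[col 3] ST: children S:{T}, T:{A} ∪→ {A,T}; cost 1
[col 3] CEHOSTV: children CEHOV:{C}, ST:{A,T} ∪→ {A,C,T}; cost 1
[col 4] EV: children E:{C}, V:{T} ∪→ {C,T}; cost 1
[col 4] HO: children H:{T}, O:{C} ∪→ {C,T}; cost 1
[col 4] EHOV: children EV:{C,T}, HO:{C,T} ∩→ {C,T}; cost 0
[col 4] CEHOV: children C:{T}, EHOV:{C,T} ∩→ {T}; cost 0
[col 4] ST: children S:{T}, T:{C} ∪→ {C,T}; cost 1
[col 4] CEHOSTV: children CEHOV:{T}, ST:{C,T} ∩→ {T}; cost 0
per-site changes: [4, 4, 4, 5, 3]; total = 20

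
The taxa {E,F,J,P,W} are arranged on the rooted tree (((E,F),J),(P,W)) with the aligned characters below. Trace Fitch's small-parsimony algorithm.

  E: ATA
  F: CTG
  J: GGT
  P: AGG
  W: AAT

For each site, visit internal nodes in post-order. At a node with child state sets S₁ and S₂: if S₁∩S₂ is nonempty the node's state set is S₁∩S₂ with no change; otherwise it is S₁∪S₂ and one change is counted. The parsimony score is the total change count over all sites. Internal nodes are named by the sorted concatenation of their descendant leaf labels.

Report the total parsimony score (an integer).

7

site 0, node EF: E={A} ∪ F={C} → {A,C} (+1)
site 0, node EFJ: EF={A,C} ∪ J={G} → {A,C,G} (+1)
site 0, node PW: P={A} ∩ W={A} → {A} (+0)
site 0, node EFJPW: EFJ={A,C,G} ∩ PW={A} → {A} (+0)
site 1, node EF: E={T} ∩ F={T} → {T} (+0)
site 1, node EFJ: EF={T} ∪ J={G} → {G,T} (+1)
site 1, node PW: P={G} ∪ W={A} → {A,G} (+1)
site 1, node EFJPW: EFJ={G,T} ∩ PW={A,G} → {G} (+0)
site 2, node EF: E={A} ∪ F={G} → {A,G} (+1)
site 2, node EFJ: EF={A,G} ∪ J={T} → {A,G,T} (+1)
site 2, node PW: P={G} ∪ W={T} → {G,T} (+1)
site 2, node EFJPW: EFJ={A,G,T} ∩ PW={G,T} → {G,T} (+0)
per-site changes: [2, 2, 3]; total = 7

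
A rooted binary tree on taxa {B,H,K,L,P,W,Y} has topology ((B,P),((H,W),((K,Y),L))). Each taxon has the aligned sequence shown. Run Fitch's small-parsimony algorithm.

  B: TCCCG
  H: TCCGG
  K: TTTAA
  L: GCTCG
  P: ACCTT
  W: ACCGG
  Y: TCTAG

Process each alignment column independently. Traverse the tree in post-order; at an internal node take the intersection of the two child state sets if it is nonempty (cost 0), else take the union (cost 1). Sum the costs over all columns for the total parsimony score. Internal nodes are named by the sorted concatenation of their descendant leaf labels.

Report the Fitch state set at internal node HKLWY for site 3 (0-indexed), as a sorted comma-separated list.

A,C,G

site 0, node BP: B={T} ∪ P={A} → {A,T} (+1)
site 0, node HW: H={T} ∪ W={A} → {A,T} (+1)
site 0, node KY: K={T} ∩ Y={T} → {T} (+0)
site 0, node KLY: KY={T} ∪ L={G} → {G,T} (+1)
site 0, node HKLWY: HW={A,T} ∩ KLY={G,T} → {T} (+0)
site 0, node BHKLPWY: BP={A,T} ∩ HKLWY={T} → {T} (+0)
site 1, node BP: B={C} ∩ P={C} → {C} (+0)
site 1, node HW: H={C} ∩ W={C} → {C} (+0)
site 1, node KY: K={T} ∪ Y={C} → {C,T} (+1)
site 1, node KLY: KY={C,T} ∩ L={C} → {C} (+0)
site 1, node HKLWY: HW={C} ∩ KLY={C} → {C} (+0)
site 1, node BHKLPWY: BP={C} ∩ HKLWY={C} → {C} (+0)
site 2, node BP: B={C} ∩ P={C} → {C} (+0)
site 2, node HW: H={C} ∩ W={C} → {C} (+0)
site 2, node KY: K={T} ∩ Y={T} → {T} (+0)
site 2, node KLY: KY={T} ∩ L={T} → {T} (+0)
site 2, node HKLWY: HW={C} ∪ KLY={T} → {C,T} (+1)
site 2, node BHKLPWY: BP={C} ∩ HKLWY={C,T} → {C} (+0)
site 3, node BP: B={C} ∪ P={T} → {C,T} (+1)
site 3, node HW: H={G} ∩ W={G} → {G} (+0)
site 3, node KY: K={A} ∩ Y={A} → {A} (+0)
site 3, node KLY: KY={A} ∪ L={C} → {A,C} (+1)
site 3, node HKLWY: HW={G} ∪ KLY={A,C} → {A,C,G} (+1)
site 3, node BHKLPWY: BP={C,T} ∩ HKLWY={A,C,G} → {C} (+0)
site 4, node BP: B={G} ∪ P={T} → {G,T} (+1)
site 4, node HW: H={G} ∩ W={G} → {G} (+0)
site 4, node KY: K={A} ∪ Y={G} → {A,G} (+1)
site 4, node KLY: KY={A,G} ∩ L={G} → {G} (+0)
site 4, node HKLWY: HW={G} ∩ KLY={G} → {G} (+0)
site 4, node BHKLPWY: BP={G,T} ∩ HKLWY={G} → {G} (+0)
per-site changes: [3, 1, 1, 3, 2]; total = 10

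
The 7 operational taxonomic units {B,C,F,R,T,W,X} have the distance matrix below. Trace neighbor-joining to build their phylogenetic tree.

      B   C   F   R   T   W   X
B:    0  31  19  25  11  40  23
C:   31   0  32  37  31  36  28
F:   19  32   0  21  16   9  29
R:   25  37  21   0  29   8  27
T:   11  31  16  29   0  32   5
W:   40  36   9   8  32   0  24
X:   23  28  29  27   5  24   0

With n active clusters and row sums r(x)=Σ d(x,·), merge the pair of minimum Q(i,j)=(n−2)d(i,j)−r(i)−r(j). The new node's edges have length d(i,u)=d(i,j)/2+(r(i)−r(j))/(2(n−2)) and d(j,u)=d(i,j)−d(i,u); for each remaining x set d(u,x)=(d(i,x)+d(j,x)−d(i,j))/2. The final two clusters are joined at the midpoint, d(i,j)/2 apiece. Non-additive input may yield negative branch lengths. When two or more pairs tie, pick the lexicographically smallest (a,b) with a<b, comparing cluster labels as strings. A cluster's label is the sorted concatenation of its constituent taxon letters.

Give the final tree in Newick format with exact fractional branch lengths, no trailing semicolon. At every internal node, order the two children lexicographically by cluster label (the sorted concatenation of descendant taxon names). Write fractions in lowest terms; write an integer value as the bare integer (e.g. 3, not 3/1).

(((B:9,(T:1/3,X:14/3):11/2):9/4,C:39/2):29/8,(F:31/8,(R:19/5,W:21/5):57/8):29/8)

1. join R+W (d=8, Q=-256) ⇒ RW; edges |R|=19/5, |W|=21/5
  updated: d(B,RW)=57/2, d(C,RW)=65/2, d(F,RW)=11, d(RW,T)=53/2, d(RW,X)=43/2
2. join F+RW (d=11, Q=-183) ⇒ FRW; edges |F|=31/8, |RW|=57/8
  updated: d(B,FRW)=73/4, d(C,FRW)=107/4, d(FRW,T)=63/4, d(FRW,X)=79/4
3. join T+X (d=5, Q=-247/2) ⇒ TX; edges |T|=1/3, |X|=14/3
  updated: d(B,TX)=29/2, d(C,TX)=27, d(FRW,TX)=61/4
4. join B+TX (d=29/2, Q=-183/2) ⇒ BTX; edges |B|=9, |TX|=11/2
  updated: d(BTX,C)=87/4, d(BTX,FRW)=19/2
5. join BTX+C (d=87/4, Q=-58) ⇒ BCTX; edges |BTX|=9/4, |C|=39/2
  updated: d(BCTX,FRW)=29/4
6. join BCTX+FRW (d=29/4) ⇒ BCFRTWX; edges |BCTX|=29/8, |FRW|=29/8
final tree: (((B:9,(T:1/3,X:14/3):11/2):9/4,C:39/2):29/8,(F:31/8,(R:19/5,W:21/5):57/8):29/8)
total length: 135/2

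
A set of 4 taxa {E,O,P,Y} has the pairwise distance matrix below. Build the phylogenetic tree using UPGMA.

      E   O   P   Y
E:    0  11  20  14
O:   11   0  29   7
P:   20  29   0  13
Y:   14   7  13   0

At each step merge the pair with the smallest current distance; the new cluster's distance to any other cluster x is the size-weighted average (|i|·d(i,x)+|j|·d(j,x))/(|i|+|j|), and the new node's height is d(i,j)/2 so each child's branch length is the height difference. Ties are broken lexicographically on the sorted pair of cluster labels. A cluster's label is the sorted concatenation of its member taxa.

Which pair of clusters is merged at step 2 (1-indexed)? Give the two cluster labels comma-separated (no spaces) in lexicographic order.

E,OY

1. join O+Y (d=7) ⇒ OY; edges |O|=7/2, |Y|=7/2
  updated: d(E,OY)=25/2, d(OY,P)=21
2. join E+OY (d=25/2) ⇒ EOY; edges |E|=25/4, |OY|=11/4
  updated: d(EOY,P)=62/3
3. join EOY+P (d=62/3) ⇒ EOPY; edges |EOY|=49/12, |P|=31/3
final tree: ((E:25/4,(O:7/2,Y:7/2):11/4):49/12,P:31/3)
total length: 365/12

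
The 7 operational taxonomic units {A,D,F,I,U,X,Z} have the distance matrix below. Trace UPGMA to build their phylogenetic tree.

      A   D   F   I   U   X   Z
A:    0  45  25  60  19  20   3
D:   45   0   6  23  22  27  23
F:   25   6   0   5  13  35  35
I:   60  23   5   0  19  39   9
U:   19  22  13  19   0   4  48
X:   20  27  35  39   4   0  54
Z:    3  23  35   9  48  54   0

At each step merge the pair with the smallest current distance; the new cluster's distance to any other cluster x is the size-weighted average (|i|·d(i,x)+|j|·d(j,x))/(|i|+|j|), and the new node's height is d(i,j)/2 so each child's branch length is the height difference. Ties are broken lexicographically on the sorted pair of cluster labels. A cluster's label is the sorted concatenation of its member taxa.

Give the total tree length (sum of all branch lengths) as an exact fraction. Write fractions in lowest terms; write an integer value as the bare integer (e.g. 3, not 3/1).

1. join A+Z (d=3) ⇒ AZ; edges |A|=3/2, |Z|=3/2
  updated: d(AZ,D)=34, d(AZ,F)=30, d(AZ,I)=69/2, d(AZ,U)=67/2, d(AZ,X)=37
2. join U+X (d=4) ⇒ UX; edges |U|=2, |X|=2
  updated: d(AZ,UX)=141/4, d(D,UX)=49/2, d(F,UX)=24, d(I,UX)=29
3. join F+I (d=5) ⇒ FI; edges |F|=5/2, |I|=5/2
  updated: d(AZ,FI)=129/4, d(D,FI)=29/2, d(FI,UX)=53/2
4. join D+FI (d=29/2) ⇒ DFI; edges |D|=29/4, |FI|=19/4
  updated: d(AZ,DFI)=197/6, d(DFI,UX)=155/6
5. join DFI+UX (d=155/6) ⇒ DFIUX; edges |DFI|=17/3, |UX|=131/12
  updated: d(AZ,DFIUX)=169/5
6. join AZ+DFIUX (d=169/5) ⇒ ADFIUXZ; edges |AZ|=77/5, |DFIUX|=239/60
final tree: ((A:3/2,Z:3/2):77/5,((D:29/4,(F:5/2,I:5/2):19/4):17/3,(U:2,X:2):131/12):239/60)
total length: 1799/30

1799/30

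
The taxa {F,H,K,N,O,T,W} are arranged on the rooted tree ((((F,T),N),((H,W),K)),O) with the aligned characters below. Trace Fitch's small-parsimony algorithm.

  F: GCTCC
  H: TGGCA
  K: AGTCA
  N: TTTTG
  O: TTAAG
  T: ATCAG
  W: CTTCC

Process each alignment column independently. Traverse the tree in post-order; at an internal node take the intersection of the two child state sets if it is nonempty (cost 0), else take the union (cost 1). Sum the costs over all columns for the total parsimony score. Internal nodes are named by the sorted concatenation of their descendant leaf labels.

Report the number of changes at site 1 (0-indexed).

FT@0: {G} ∪ {A} = {A,G} (union, +1)
FNT@0: {A,G} ∪ {T} = {A,G,T} (union, +1)
HW@0: {T} ∪ {C} = {C,T} (union, +1)
HKW@0: {C,T} ∪ {A} = {A,C,T} (union, +1)
FHKNTW@0: {A,G,T} ∩ {A,C,T} = {A,T} (intersection, +0)
FHKNOTW@0: {A,T} ∩ {T} = {T} (intersection, +0)
FT@1: {C} ∪ {T} = {C,T} (union, +1)
FNT@1: {C,T} ∩ {T} = {T} (intersection, +0)
HW@1: {G} ∪ {T} = {G,T} (union, +1)
HKW@1: {G,T} ∩ {G} = {G} (intersection, +0)
FHKNTW@1: {T} ∪ {G} = {G,T} (union, +1)
FHKNOTW@1: {G,T} ∩ {T} = {T} (intersection, +0)
FT@2: {T} ∪ {C} = {C,T} (union, +1)
FNT@2: {C,T} ∩ {T} = {T} (intersection, +0)
HW@2: {G} ∪ {T} = {G,T} (union, +1)
HKW@2: {G,T} ∩ {T} = {T} (intersection, +0)
FHKNTW@2: {T} ∩ {T} = {T} (intersection, +0)
FHKNOTW@2: {T} ∪ {A} = {A,T} (union, +1)
FT@3: {C} ∪ {A} = {A,C} (union, +1)
FNT@3: {A,C} ∪ {T} = {A,C,T} (union, +1)
HW@3: {C} ∩ {C} = {C} (intersection, +0)
HKW@3: {C} ∩ {C} = {C} (intersection, +0)
FHKNTW@3: {A,C,T} ∩ {C} = {C} (intersection, +0)
FHKNOTW@3: {C} ∪ {A} = {A,C} (union, +1)
FT@4: {C} ∪ {G} = {C,G} (union, +1)
FNT@4: {C,G} ∩ {G} = {G} (intersection, +0)
HW@4: {A} ∪ {C} = {A,C} (union, +1)
HKW@4: {A,C} ∩ {A} = {A} (intersection, +0)
FHKNTW@4: {G} ∪ {A} = {A,G} (union, +1)
FHKNOTW@4: {A,G} ∩ {G} = {G} (intersection, +0)
per-site changes: [4, 3, 3, 3, 3]; total = 16

3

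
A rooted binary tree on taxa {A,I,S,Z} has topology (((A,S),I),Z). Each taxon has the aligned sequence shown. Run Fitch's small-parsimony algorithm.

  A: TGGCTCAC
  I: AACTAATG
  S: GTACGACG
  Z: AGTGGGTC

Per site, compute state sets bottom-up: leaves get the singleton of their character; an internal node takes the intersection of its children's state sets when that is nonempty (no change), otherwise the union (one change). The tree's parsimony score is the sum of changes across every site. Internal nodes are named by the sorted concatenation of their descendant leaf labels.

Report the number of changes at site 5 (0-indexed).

2

site 0, node AS: A={T} ∪ S={G} → {G,T} (+1)
site 0, node AIS: AS={G,T} ∪ I={A} → {A,G,T} (+1)
site 0, node AISZ: AIS={A,G,T} ∩ Z={A} → {A} (+0)
site 1, node AS: A={G} ∪ S={T} → {G,T} (+1)
site 1, node AIS: AS={G,T} ∪ I={A} → {A,G,T} (+1)
site 1, node AISZ: AIS={A,G,T} ∩ Z={G} → {G} (+0)
site 2, node AS: A={G} ∪ S={A} → {A,G} (+1)
site 2, node AIS: AS={A,G} ∪ I={C} → {A,C,G} (+1)
site 2, node AISZ: AIS={A,C,G} ∪ Z={T} → {A,C,G,T} (+1)
site 3, node AS: A={C} ∩ S={C} → {C} (+0)
site 3, node AIS: AS={C} ∪ I={T} → {C,T} (+1)
site 3, node AISZ: AIS={C,T} ∪ Z={G} → {C,G,T} (+1)
site 4, node AS: A={T} ∪ S={G} → {G,T} (+1)
site 4, node AIS: AS={G,T} ∪ I={A} → {A,G,T} (+1)
site 4, node AISZ: AIS={A,G,T} ∩ Z={G} → {G} (+0)
site 5, node AS: A={C} ∪ S={A} → {A,C} (+1)
site 5, node AIS: AS={A,C} ∩ I={A} → {A} (+0)
site 5, node AISZ: AIS={A} ∪ Z={G} → {A,G} (+1)
site 6, node AS: A={A} ∪ S={C} → {A,C} (+1)
site 6, node AIS: AS={A,C} ∪ I={T} → {A,C,T} (+1)
site 6, node AISZ: AIS={A,C,T} ∩ Z={T} → {T} (+0)
site 7, node AS: A={C} ∪ S={G} → {C,G} (+1)
site 7, node AIS: AS={C,G} ∩ I={G} → {G} (+0)
site 7, node AISZ: AIS={G} ∪ Z={C} → {C,G} (+1)
per-site changes: [2, 2, 3, 2, 2, 2, 2, 2]; total = 17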